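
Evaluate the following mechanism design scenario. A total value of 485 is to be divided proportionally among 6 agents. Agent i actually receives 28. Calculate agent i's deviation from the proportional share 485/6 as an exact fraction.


Step 1: Proportional share = 485/6
Step 2: Agent's actual allocation = 28
Step 3: Excess = 28 - 485/6 = -317/6

-317/6


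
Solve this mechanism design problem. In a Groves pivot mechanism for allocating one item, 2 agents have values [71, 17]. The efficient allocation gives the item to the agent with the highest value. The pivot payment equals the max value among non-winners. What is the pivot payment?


Step 1: The efficient winner is agent 0 with value 71
Step 2: Other agents' values: [17]
Step 3: Pivot payment = max(others) = 17
Step 4: The winner pays 17

17


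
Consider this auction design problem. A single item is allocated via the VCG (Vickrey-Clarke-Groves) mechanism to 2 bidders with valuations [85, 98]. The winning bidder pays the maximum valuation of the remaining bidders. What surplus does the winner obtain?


Step 1: The winner is the agent with the highest value: agent 1 with value 98
Step 2: Values of other agents: [85]
Step 3: VCG payment = max of others' values = 85
Step 4: Surplus = 98 - 85 = 13

13


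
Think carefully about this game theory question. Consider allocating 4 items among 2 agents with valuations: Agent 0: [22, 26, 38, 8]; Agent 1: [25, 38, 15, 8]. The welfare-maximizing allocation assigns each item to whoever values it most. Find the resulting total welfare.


Step 1: For each item, find the maximum value among all agents.
Step 2: Item 0 -> Agent 1 (value 25)
Step 3: Item 1 -> Agent 1 (value 38)
Step 4: Item 2 -> Agent 0 (value 38)
Step 5: Item 3 -> Agent 0 (value 8)
Step 6: Total welfare = 25 + 38 + 38 + 8 = 109

109


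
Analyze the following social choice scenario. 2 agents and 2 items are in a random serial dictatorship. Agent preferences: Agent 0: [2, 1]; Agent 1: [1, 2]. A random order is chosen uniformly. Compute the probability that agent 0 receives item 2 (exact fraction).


Step 1: Agent 0 wants item 2
Step 2: There are 2 possible orderings of agents
Step 3: In 2 orderings, agent 0 gets item 2
Step 4: Probability = 2/2 = 1

1


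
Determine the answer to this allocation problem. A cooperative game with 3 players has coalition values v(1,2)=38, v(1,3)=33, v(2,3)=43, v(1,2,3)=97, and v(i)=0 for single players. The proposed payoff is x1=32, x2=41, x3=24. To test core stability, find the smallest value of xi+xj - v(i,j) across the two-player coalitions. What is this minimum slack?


Step 1: Slack for coalition (1,2): x1+x2 - v12 = 73 - 38 = 35
Step 2: Slack for coalition (1,3): x1+x3 - v13 = 56 - 33 = 23
Step 3: Slack for coalition (2,3): x2+x3 - v23 = 65 - 43 = 22
Step 4: Minimum slack = min(35, 23, 22) = 22, attained by (2,3); no pair can gain by deviating, so the allocation is in the core

22


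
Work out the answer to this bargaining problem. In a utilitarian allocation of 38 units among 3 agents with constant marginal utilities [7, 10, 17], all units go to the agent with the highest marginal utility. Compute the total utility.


Step 1: The marginal utilities are [7, 10, 17]
Step 2: The highest marginal utility is 17
Step 3: All 38 units go to that agent
Step 4: Total utility = 17 * 38 = 646

646


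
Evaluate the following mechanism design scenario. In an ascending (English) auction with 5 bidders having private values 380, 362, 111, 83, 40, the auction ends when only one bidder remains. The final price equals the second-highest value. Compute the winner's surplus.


Step 1: Identify the highest value: 380
Step 2: Identify the second-highest value: 362
Step 3: The final price = second-highest value = 362
Step 4: Surplus = 380 - 362 = 18

18


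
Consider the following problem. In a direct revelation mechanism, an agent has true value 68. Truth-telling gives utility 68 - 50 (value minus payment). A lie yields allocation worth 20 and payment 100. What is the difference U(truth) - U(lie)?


Step 1: U(truth) = value - payment = 68 - 50 = 18
Step 2: U(lie) = allocation - payment = 20 - 100 = -80
Step 3: IC gap = 18 - (-80) = 98

98


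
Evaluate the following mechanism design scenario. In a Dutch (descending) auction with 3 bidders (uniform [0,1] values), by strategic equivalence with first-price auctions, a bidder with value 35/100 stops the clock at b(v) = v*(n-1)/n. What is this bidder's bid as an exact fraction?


Step 1: Dutch auctions are strategically equivalent to first-price auctions
Step 2: The equilibrium bid is b(v) = v*(n-1)/n
Step 3: b = 7/20 * 2/3
Step 4: b = 7/30

7/30


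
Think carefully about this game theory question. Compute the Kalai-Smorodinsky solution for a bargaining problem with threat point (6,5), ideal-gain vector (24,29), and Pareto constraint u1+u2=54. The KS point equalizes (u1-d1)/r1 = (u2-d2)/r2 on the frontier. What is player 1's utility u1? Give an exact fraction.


Step 1: At the KS point, (u1-d1)/r1 = (u2-d2)/r2 = t and u1+u2 = 54
Step 2: u1 = d1 + r1*t and u2 = d2 + r2*t, so (d1 + r1*t) + (d2 + r2*t) = 54
Step 3: t = (54 - 6 - 5)/(24 + 29) = 43/53
Step 4: u1 = d1 + r1*t = 6 + 24 * 43/53 = 1350/53
Step 5: (Check: u2 = d2 + r2*t = 1512/53; u1+u2 = 1350/53 + 1512/53 = 54, on the frontier.)

1350/53


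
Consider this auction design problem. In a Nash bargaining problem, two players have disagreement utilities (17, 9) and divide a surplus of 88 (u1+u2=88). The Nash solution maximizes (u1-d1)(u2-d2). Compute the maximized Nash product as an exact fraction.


Step 1: The Nash solution splits surplus symmetrically above the disagreement point
Step 2: u1 = (total + d1 - d2)/2 = (88 + 17 - 9)/2 = 48
Step 3: u2 = (total - d1 + d2)/2 = (88 - 17 + 9)/2 = 40
Step 4: Nash product = (48 - 17) * (40 - 9)
Step 5: = 31 * 31 = 961

961


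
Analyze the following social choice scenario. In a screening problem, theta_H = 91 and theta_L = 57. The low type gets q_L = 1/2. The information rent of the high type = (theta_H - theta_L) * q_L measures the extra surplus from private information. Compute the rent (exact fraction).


Step 1: theta_H - theta_L = 91 - 57 = 34
Step 2: Information rent = (theta_H - theta_L) * q_L
Step 3: = 34 * 1/2
Step 4: = 17

17


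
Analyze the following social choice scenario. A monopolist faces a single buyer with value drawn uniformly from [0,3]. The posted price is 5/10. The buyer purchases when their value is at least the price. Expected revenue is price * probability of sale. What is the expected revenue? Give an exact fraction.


Step 1: Posted price r = 1/2, value support [0,3]
Step 2: P(v >= r) = (3 - 1/2)/3 = 5/6
Step 3: Expected revenue = r * P(v >= r) = 1/2 * 5/6
Step 4: Revenue = 5/12

5/12


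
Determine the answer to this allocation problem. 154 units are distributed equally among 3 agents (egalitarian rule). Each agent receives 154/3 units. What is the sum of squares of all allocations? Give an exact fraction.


Step 1: Each agent's share = 154/3
Step 2: Square of each share = (154/3)^2 = 23716/9
Step 3: Sum of squares = 3 * 23716/9 = 23716/3

23716/3


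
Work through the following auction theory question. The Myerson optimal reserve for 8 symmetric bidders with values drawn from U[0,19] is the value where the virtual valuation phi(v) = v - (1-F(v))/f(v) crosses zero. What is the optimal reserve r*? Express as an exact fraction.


Step 1: For U[0,19], F(v) = v/19 and f(v) = 1/19
Step 2: phi(v) = v - (1 - v/19)/(1/19) = v - (19 - v) = 2v - 19
Step 3: Set phi(r*) = 0: 2r* - 19 = 0
Step 4: r* = 19/2 (the number of bidders n = 8 does not enter)

19/2


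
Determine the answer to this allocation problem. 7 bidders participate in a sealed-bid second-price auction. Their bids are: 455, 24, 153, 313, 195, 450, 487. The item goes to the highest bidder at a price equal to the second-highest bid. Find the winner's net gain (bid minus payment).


Step 1: Sort bids in descending order: 487, 455, 450, 313, 195, 153, 24
Step 2: The winning bid is the highest: 487
Step 3: The payment equals the second-highest bid: 455
Step 4: Surplus = winner's bid - payment = 487 - 455 = 32

32


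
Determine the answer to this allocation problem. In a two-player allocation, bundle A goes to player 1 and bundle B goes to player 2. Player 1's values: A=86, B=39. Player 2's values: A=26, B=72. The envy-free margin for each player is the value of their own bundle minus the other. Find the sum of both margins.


Step 1: Player 1's margin = v1(A) - v1(B) = 86 - 39 = 47
Step 2: Player 2's margin = v2(B) - v2(A) = 72 - 26 = 46
Step 3: Total margin = 47 + 46 = 93

93


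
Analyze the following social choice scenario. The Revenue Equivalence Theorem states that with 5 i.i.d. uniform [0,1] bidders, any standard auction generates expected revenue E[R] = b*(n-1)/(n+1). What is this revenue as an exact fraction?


Step 1: By Revenue Equivalence, expected revenue = b*(n-1)/(n+1)
Step 2: Substituting n = 5, b = 1
Step 3: Revenue = 1*(5-1)/(5+1) = 1*4/6
Step 4: Revenue = 4/6 = 2/3

2/3


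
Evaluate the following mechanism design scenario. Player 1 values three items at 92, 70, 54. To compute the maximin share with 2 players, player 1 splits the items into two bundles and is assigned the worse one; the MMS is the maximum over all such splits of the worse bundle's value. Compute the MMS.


Step 1: Item values = 92, 70, 54
Step 2: Enumerate all 2-bundle partitions and take the smaller bundle:
  Partition 1: {92} vs {70,54} -> bundles 92, 124; min = 92
  Partition 2: {70} vs {92,54} -> bundles 70, 146; min = 70
  Partition 3: {54} vs {92,70} -> bundles 54, 162; min = 54
Step 3: MMS = max(92, 70, 54) = 92

92


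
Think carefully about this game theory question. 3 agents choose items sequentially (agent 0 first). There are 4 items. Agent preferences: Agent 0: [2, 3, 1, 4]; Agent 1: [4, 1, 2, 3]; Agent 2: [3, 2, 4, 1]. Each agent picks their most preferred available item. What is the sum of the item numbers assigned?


Step 1: Agent 0 picks item 2
Step 2: Agent 1 picks item 4
Step 3: Agent 2 picks item 3
Step 4: Sum = 2 + 4 + 3 = 9

9


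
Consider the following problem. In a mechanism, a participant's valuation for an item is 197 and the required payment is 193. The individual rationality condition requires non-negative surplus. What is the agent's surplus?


Step 1: Surplus = value - payment = 197 - 193 = 4
Step 2: IR is satisfied (surplus >= 0)

4


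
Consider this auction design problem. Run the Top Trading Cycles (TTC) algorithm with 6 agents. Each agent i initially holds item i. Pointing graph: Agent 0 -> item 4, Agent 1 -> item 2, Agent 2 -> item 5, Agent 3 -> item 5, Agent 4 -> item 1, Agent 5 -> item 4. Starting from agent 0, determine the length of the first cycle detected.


Step 1: Trace the pointer graph from agent 0: 0 -> 4 -> 1 -> 2 -> 5 -> 4
Step 2: A cycle is detected when we revisit agent 4
Step 3: The cycle is: 4 -> 1 -> 2 -> 5 -> 4
Step 4: Cycle length = 4

4


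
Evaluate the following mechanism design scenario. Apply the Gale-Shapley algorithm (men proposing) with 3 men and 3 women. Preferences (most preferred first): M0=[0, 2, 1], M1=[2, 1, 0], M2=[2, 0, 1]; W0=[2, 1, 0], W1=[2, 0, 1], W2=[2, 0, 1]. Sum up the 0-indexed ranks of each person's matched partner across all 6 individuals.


Step 1: Run Gale-Shapley (men propose, women hold best offer):
  M0 proposes to W0; she accepts
  M1 proposes to W2; she accepts
  M2 proposes to W2; she switches from M1
  M1 proposes to W1; she accepts
Step 2: Final matching: W0-M0, W1-M1, W2-M2
Step 3: 0-indexed ranks (man's rank of his match, then woman's): 0 + 2 + 1 + 2 + 0 + 0
Step 4: Total rank sum = 5

5


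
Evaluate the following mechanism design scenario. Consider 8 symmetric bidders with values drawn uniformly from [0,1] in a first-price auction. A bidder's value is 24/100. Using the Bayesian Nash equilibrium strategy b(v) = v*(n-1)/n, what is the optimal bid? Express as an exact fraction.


Step 1: The symmetric BNE bidding function is b(v) = v * (n-1) / n
Step 2: Substitute v = 6/25 and n = 8
Step 3: b = 6/25 * 7/8
Step 4: b = 21/100

21/100


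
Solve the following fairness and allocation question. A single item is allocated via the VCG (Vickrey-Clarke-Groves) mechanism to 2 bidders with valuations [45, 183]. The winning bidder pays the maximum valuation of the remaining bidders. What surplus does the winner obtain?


Step 1: The winner is the agent with the highest value: agent 1 with value 183
Step 2: Values of other agents: [45]
Step 3: VCG payment = max of others' values = 45
Step 4: Surplus = 183 - 45 = 138

138


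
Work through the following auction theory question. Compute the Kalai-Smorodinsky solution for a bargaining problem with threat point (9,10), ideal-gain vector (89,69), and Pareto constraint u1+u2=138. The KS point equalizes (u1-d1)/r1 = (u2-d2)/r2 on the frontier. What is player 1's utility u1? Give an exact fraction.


Step 1: At the KS point, (u1-d1)/r1 = (u2-d2)/r2 = t and u1+u2 = 138
Step 2: u1 = d1 + r1*t and u2 = d2 + r2*t, so (d1 + r1*t) + (d2 + r2*t) = 138
Step 3: t = (138 - 9 - 10)/(89 + 69) = 119/158
Step 4: u1 = d1 + r1*t = 9 + 89 * 119/158 = 12013/158
Step 5: (Check: u2 = d2 + r2*t = 9791/158; u1+u2 = 12013/158 + 9791/158 = 138, on the frontier.)

12013/158


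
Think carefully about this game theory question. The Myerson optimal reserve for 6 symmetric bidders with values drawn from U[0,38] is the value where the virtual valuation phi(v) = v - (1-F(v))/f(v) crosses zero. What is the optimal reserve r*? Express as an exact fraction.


Step 1: For U[0,38], F(v) = v/38 and f(v) = 1/38
Step 2: phi(v) = v - (1 - v/38)/(1/38) = v - (38 - v) = 2v - 38
Step 3: Set phi(r*) = 0: 2r* - 38 = 0
Step 4: r* = 38/2 = 19 (the number of bidders n = 6 does not enter)

19


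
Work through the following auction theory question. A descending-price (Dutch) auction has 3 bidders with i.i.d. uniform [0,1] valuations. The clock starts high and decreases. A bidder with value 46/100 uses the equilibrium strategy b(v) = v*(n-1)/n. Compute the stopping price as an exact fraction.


Step 1: Dutch auctions are strategically equivalent to first-price auctions
Step 2: The equilibrium bid is b(v) = v*(n-1)/n
Step 3: b = 23/50 * 2/3
Step 4: b = 23/75

23/75


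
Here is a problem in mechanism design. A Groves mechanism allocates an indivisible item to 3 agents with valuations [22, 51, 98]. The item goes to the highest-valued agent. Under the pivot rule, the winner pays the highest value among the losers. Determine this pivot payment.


Step 1: The efficient winner is agent 2 with value 98
Step 2: Other agents' values: [22, 51]
Step 3: Pivot payment = max(others) = 51
Step 4: The winner pays 51

51


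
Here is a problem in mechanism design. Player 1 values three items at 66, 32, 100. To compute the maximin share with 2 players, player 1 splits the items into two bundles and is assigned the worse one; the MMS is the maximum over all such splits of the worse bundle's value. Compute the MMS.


Step 1: Item values = 66, 32, 100
Step 2: Enumerate all 2-bundle partitions and take the smaller bundle:
  Partition 1: {66} vs {32,100} -> bundles 66, 132; min = 66
  Partition 2: {32} vs {66,100} -> bundles 32, 166; min = 32
  Partition 3: {100} vs {66,32} -> bundles 100, 98; min = 98
Step 3: MMS = max(66, 32, 98) = 98

98


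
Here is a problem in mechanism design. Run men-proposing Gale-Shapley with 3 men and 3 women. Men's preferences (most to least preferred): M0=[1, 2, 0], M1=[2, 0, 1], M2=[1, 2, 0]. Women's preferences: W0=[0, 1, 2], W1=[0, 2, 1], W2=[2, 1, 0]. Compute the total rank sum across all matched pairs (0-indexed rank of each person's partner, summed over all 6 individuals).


Step 1: Run Gale-Shapley (men propose, women hold best offer):
  M0 proposes to W1; she accepts
  M1 proposes to W2; she accepts
  M2 proposes to W1; rejected
  M2 proposes to W2; she switches from M1
  M1 proposes to W0; she accepts
Step 2: Final matching: W0-M1, W1-M0, W2-M2
Step 3: 0-indexed ranks (man's rank of his match, then woman's): 1 + 1 + 0 + 0 + 1 + 0
Step 4: Total rank sum = 3

3


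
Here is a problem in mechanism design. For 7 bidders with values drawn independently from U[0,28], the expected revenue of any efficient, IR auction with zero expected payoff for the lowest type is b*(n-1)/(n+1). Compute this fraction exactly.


Step 1: By Revenue Equivalence, expected revenue = b*(n-1)/(n+1)
Step 2: Substituting n = 7, b = 28
Step 3: Revenue = 28*(7-1)/(7+1) = 28*6/8
Step 4: Revenue = 168/8 = 21

21


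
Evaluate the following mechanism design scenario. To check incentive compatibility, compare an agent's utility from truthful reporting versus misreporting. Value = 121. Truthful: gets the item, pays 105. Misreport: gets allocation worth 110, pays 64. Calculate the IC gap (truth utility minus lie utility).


Step 1: U(truth) = value - payment = 121 - 105 = 16
Step 2: U(lie) = allocation - payment = 110 - 64 = 46
Step 3: IC gap = 16 - 46 = -30

-30


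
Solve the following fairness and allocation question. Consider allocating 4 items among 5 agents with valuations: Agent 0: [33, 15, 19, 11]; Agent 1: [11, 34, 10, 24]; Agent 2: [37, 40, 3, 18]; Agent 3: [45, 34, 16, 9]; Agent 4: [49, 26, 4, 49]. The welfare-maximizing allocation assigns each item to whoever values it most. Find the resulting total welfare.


Step 1: For each item, find the maximum value among all agents.
Step 2: Item 0 -> Agent 4 (value 49)
Step 3: Item 1 -> Agent 2 (value 40)
Step 4: Item 2 -> Agent 0 (value 19)
Step 5: Item 3 -> Agent 4 (value 49)
Step 6: Total welfare = 49 + 40 + 19 + 49 = 157

157


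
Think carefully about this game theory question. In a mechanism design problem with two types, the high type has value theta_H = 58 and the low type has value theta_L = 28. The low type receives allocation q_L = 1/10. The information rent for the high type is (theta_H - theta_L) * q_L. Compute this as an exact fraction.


Step 1: theta_H - theta_L = 58 - 28 = 30
Step 2: Information rent = (theta_H - theta_L) * q_L
Step 3: = 30 * 1/10
Step 4: = 3

3


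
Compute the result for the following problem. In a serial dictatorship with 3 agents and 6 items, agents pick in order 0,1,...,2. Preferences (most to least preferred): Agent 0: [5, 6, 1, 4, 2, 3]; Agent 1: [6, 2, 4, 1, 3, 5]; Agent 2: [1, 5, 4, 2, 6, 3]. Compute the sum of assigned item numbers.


Step 1: Agent 0 picks item 5
Step 2: Agent 1 picks item 6
Step 3: Agent 2 picks item 1
Step 4: Sum = 5 + 6 + 1 = 12

12


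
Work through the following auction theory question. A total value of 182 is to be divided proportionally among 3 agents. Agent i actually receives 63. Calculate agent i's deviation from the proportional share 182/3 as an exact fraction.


Step 1: Proportional share = 182/3
Step 2: Agent's actual allocation = 63
Step 3: Excess = 63 - 182/3 = 7/3

7/3


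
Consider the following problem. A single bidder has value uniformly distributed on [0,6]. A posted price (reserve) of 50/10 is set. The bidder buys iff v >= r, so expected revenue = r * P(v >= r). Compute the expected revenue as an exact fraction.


Step 1: Posted price r = 5, value support [0,6]
Step 2: P(v >= r) = (6 - 5)/6 = 1/6
Step 3: Expected revenue = r * P(v >= r) = 5 * 1/6
Step 4: Revenue = 5/6

5/6


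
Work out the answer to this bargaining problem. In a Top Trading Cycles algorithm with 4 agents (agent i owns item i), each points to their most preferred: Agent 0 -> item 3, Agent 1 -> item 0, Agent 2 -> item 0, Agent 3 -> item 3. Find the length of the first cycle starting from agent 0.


Step 1: Trace the pointer graph from agent 0: 0 -> 3 -> 3
Step 2: A cycle is detected when we revisit agent 3
Step 3: The cycle is: 3 -> 3
Step 4: Cycle length = 1

1


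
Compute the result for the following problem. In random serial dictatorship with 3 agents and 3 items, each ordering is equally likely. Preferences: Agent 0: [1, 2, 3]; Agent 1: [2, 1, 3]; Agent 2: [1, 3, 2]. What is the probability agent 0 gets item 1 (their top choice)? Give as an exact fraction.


Step 1: Agent 0 wants item 1
Step 2: There are 6 possible orderings of agents
Step 3: In 3 orderings, agent 0 gets item 1
Step 4: Probability = 3/6 = 1/2

1/2


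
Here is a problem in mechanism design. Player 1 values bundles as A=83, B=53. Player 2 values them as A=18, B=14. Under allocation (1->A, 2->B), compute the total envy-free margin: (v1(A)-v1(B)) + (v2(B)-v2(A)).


Step 1: Player 1's margin = v1(A) - v1(B) = 83 - 53 = 30
Step 2: Player 2's margin = v2(B) - v2(A) = 14 - 18 = -4
Step 3: Total margin = 30 + -4 = 26

26


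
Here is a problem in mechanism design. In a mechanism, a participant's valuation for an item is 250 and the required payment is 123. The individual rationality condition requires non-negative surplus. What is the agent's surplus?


Step 1: Surplus = value - payment = 250 - 123 = 127
Step 2: IR is satisfied (surplus >= 0)

127


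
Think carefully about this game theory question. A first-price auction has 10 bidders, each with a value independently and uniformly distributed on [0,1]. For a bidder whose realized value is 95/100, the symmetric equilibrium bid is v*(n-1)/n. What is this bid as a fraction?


Step 1: The symmetric BNE bidding function is b(v) = v * (n-1) / n
Step 2: Substitute v = 19/20 and n = 10
Step 3: b = 19/20 * 9/10
Step 4: b = 171/200

171/200


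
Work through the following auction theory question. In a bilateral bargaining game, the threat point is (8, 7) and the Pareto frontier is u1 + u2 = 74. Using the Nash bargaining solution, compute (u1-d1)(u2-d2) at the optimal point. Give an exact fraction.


Step 1: The Nash solution splits surplus symmetrically above the disagreement point
Step 2: u1 = (total + d1 - d2)/2 = (74 + 8 - 7)/2 = 75/2
Step 3: u2 = (total - d1 + d2)/2 = (74 - 8 + 7)/2 = 73/2
Step 4: Nash product = (75/2 - 8) * (73/2 - 7)
Step 5: = 59/2 * 59/2 = 3481/4

3481/4


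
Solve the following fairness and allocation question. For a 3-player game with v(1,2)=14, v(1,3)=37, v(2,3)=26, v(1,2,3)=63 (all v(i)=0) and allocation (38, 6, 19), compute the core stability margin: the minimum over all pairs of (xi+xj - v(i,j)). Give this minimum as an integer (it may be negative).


Step 1: Slack for coalition (1,2): x1+x2 - v12 = 44 - 14 = 30
Step 2: Slack for coalition (1,3): x1+x3 - v13 = 57 - 37 = 20
Step 3: Slack for coalition (2,3): x2+x3 - v23 = 25 - 26 = -1
Step 4: Minimum slack = min(30, 20, -1) = -1, attained by (2,3); coalition (2,3) can block (slack < 0), so the allocation is not in the core

-1


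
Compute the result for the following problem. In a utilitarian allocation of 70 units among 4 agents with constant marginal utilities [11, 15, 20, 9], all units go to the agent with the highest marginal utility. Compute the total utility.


Step 1: The marginal utilities are [11, 15, 20, 9]
Step 2: The highest marginal utility is 20
Step 3: All 70 units go to that agent
Step 4: Total utility = 20 * 70 = 1400

1400


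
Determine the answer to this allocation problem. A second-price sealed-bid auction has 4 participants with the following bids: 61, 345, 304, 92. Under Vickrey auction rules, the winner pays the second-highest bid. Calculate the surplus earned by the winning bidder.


Step 1: Sort bids in descending order: 345, 304, 92, 61
Step 2: The winning bid is the highest: 345
Step 3: The payment equals the second-highest bid: 304
Step 4: Surplus = winner's bid - payment = 345 - 304 = 41

41


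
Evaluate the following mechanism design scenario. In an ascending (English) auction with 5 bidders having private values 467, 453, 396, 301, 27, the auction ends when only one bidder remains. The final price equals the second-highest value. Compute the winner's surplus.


Step 1: Identify the highest value: 467
Step 2: Identify the second-highest value: 453
Step 3: The final price = second-highest value = 453
Step 4: Surplus = 467 - 453 = 14

14


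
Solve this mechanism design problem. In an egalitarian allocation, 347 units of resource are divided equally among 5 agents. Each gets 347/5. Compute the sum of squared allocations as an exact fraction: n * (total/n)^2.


Step 1: Each agent's share = 347/5
Step 2: Square of each share = (347/5)^2 = 120409/25
Step 3: Sum of squares = 5 * 120409/25 = 120409/5

120409/5


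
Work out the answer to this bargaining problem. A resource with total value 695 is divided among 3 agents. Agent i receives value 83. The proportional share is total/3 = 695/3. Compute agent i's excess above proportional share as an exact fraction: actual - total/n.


Step 1: Proportional share = 695/3
Step 2: Agent's actual allocation = 83
Step 3: Excess = 83 - 695/3 = -446/3

-446/3


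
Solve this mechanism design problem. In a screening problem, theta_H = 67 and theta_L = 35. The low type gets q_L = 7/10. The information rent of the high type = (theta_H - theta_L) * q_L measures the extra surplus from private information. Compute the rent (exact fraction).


Step 1: theta_H - theta_L = 67 - 35 = 32
Step 2: Information rent = (theta_H - theta_L) * q_L
Step 3: = 32 * 7/10
Step 4: = 112/5

112/5


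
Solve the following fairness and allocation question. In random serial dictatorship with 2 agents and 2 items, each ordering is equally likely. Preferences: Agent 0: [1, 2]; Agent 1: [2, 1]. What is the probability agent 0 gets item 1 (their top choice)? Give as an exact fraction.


Step 1: Agent 0 wants item 1
Step 2: There are 2 possible orderings of agents
Step 3: In 2 orderings, agent 0 gets item 1
Step 4: Probability = 2/2 = 1

1


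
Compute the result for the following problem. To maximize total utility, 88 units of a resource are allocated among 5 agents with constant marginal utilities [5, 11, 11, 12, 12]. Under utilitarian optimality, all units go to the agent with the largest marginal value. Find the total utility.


Step 1: The marginal utilities are [5, 11, 11, 12, 12]
Step 2: The highest marginal utility is 12
Step 3: All 88 units go to that agent
Step 4: Total utility = 12 * 88 = 1056

1056


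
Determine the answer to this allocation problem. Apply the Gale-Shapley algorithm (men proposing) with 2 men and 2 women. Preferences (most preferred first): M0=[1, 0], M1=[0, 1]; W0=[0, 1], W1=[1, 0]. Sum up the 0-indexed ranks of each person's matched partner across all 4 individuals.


Step 1: Run Gale-Shapley (men propose, women hold best offer):
  M0 proposes to W1; she accepts
  M1 proposes to W0; she accepts
Step 2: Final matching: W0-M1, W1-M0
Step 3: 0-indexed ranks (man's rank of his match, then woman's): 0 + 1 + 0 + 1
Step 4: Total rank sum = 2

2


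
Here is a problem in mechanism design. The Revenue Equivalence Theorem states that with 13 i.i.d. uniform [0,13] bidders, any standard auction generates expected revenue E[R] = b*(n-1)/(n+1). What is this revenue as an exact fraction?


Step 1: By Revenue Equivalence, expected revenue = b*(n-1)/(n+1)
Step 2: Substituting n = 13, b = 13
Step 3: Revenue = 13*(13-1)/(13+1) = 13*12/14
Step 4: Revenue = 156/14 = 78/7

78/7


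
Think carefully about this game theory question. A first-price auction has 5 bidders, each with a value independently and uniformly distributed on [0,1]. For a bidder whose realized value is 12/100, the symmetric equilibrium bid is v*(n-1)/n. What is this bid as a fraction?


Step 1: The symmetric BNE bidding function is b(v) = v * (n-1) / n
Step 2: Substitute v = 3/25 and n = 5
Step 3: b = 3/25 * 4/5
Step 4: b = 12/125

12/125


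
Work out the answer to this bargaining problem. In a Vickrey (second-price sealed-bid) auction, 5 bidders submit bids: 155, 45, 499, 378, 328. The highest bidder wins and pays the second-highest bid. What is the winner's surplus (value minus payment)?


Step 1: Sort bids in descending order: 499, 378, 328, 155, 45
Step 2: The winning bid is the highest: 499
Step 3: The payment equals the second-highest bid: 378
Step 4: Surplus = winner's bid - payment = 499 - 378 = 121

121


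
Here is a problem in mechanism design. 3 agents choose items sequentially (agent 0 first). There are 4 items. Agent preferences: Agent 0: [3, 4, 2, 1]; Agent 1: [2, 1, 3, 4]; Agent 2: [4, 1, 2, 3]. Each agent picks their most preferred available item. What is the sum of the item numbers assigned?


Step 1: Agent 0 picks item 3
Step 2: Agent 1 picks item 2
Step 3: Agent 2 picks item 4
Step 4: Sum = 3 + 2 + 4 = 9

9


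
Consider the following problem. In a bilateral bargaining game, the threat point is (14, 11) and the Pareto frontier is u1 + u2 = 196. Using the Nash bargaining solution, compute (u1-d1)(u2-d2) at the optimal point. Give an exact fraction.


Step 1: The Nash solution splits surplus symmetrically above the disagreement point
Step 2: u1 = (total + d1 - d2)/2 = (196 + 14 - 11)/2 = 199/2
Step 3: u2 = (total - d1 + d2)/2 = (196 - 14 + 11)/2 = 193/2
Step 4: Nash product = (199/2 - 14) * (193/2 - 11)
Step 5: = 171/2 * 171/2 = 29241/4

29241/4


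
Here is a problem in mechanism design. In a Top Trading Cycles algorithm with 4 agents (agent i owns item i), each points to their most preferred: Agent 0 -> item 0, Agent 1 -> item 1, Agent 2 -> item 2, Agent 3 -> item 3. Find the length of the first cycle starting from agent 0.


Step 1: Trace the pointer graph from agent 0: 0 -> 0
Step 2: A cycle is detected when we revisit agent 0
Step 3: The cycle is: 0 -> 0
Step 4: Cycle length = 1

1


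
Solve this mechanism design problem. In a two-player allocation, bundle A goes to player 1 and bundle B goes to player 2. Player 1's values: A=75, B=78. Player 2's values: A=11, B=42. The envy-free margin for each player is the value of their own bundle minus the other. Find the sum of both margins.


Step 1: Player 1's margin = v1(A) - v1(B) = 75 - 78 = -3
Step 2: Player 2's margin = v2(B) - v2(A) = 42 - 11 = 31
Step 3: Total margin = -3 + 31 = 28

28


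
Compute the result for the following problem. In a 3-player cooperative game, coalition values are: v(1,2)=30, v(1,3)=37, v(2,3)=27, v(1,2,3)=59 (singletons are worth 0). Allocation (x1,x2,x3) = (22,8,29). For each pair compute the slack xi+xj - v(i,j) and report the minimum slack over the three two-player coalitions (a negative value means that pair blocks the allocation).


Step 1: Slack for coalition (1,2): x1+x2 - v12 = 30 - 30 = 0
Step 2: Slack for coalition (1,3): x1+x3 - v13 = 51 - 37 = 14
Step 3: Slack for coalition (2,3): x2+x3 - v23 = 37 - 27 = 10
Step 4: Minimum slack = min(0, 14, 10) = 0, attained by (1,2); no pair can gain by deviating, so the allocation is in the core

0


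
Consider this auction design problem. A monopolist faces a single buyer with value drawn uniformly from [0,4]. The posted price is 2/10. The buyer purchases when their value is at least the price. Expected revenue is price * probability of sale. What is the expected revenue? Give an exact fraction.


Step 1: Posted price r = 1/5, value support [0,4]
Step 2: P(v >= r) = (4 - 1/5)/4 = 19/20
Step 3: Expected revenue = r * P(v >= r) = 1/5 * 19/20
Step 4: Revenue = 19/100

19/100


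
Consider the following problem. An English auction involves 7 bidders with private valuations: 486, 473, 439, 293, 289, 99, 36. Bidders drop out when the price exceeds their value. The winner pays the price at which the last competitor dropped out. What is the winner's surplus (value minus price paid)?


Step 1: Identify the highest value: 486
Step 2: Identify the second-highest value: 473
Step 3: The final price = second-highest value = 473
Step 4: Surplus = 486 - 473 = 13

13


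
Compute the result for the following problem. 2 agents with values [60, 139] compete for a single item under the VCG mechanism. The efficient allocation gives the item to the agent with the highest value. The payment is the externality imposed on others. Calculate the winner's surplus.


Step 1: The winner is the agent with the highest value: agent 1 with value 139
Step 2: Values of other agents: [60]
Step 3: VCG payment = max of others' values = 60
Step 4: Surplus = 139 - 60 = 79

79


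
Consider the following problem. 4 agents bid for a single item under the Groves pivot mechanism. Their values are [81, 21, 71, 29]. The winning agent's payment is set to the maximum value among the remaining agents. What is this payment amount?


Step 1: The efficient winner is agent 0 with value 81
Step 2: Other agents' values: [21, 71, 29]
Step 3: Pivot payment = max(others) = 71
Step 4: The winner pays 71

71


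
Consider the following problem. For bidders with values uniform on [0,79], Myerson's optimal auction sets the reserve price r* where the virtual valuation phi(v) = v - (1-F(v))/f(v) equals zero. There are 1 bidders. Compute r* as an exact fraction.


Step 1: For U[0,79], F(v) = v/79 and f(v) = 1/79
Step 2: phi(v) = v - (1 - v/79)/(1/79) = v - (79 - v) = 2v - 79
Step 3: Set phi(r*) = 0: 2r* - 79 = 0
Step 4: r* = 79/2 (the number of bidders n = 1 does not enter)

79/2


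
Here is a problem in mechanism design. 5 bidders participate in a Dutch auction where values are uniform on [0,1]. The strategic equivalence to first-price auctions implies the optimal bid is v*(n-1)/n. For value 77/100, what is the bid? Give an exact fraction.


Step 1: Dutch auctions are strategically equivalent to first-price auctions
Step 2: The equilibrium bid is b(v) = v*(n-1)/n
Step 3: b = 77/100 * 4/5
Step 4: b = 77/125

77/125


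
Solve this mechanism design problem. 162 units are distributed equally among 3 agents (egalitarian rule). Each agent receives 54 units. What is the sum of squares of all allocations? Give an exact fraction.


Step 1: Each agent's share = 162/3 = 54
Step 2: Square of each share = (54)^2 = 2916
Step 3: Sum of squares = 3 * 2916 = 8748

8748


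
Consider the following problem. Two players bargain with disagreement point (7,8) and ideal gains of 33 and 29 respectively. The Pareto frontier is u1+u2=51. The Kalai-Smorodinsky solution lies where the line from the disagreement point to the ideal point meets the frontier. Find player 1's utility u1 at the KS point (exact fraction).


Step 1: At the KS point, (u1-d1)/r1 = (u2-d2)/r2 = t and u1+u2 = 51
Step 2: u1 = d1 + r1*t and u2 = d2 + r2*t, so (d1 + r1*t) + (d2 + r2*t) = 51
Step 3: t = (51 - 7 - 8)/(33 + 29) = 36/62 = 18/31
Step 4: u1 = d1 + r1*t = 7 + 33 * 18/31 = 811/31
Step 5: (Check: u2 = d2 + r2*t = 770/31; u1+u2 = 811/31 + 770/31 = 51, on the frontier.)

811/31


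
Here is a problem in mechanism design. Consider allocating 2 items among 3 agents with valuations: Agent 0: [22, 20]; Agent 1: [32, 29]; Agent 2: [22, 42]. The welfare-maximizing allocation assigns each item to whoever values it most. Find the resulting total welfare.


Step 1: For each item, find the maximum value among all agents.
Step 2: Item 0 -> Agent 1 (value 32)
Step 3: Item 1 -> Agent 2 (value 42)
Step 4: Total welfare = 32 + 42 = 74

74


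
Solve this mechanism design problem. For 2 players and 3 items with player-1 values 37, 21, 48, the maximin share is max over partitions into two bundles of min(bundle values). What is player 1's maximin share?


Step 1: Item values = 37, 21, 48
Step 2: Enumerate all 2-bundle partitions and take the smaller bundle:
  Partition 1: {37} vs {21,48} -> bundles 37, 69; min = 37
  Partition 2: {21} vs {37,48} -> bundles 21, 85; min = 21
  Partition 3: {48} vs {37,21} -> bundles 48, 58; min = 48
Step 3: MMS = max(37, 21, 48) = 48

48


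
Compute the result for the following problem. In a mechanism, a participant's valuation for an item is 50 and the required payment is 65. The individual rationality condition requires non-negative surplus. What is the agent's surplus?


Step 1: Surplus = value - payment = 50 - 65 = -15
Step 2: IR is violated (surplus < 0)

-15


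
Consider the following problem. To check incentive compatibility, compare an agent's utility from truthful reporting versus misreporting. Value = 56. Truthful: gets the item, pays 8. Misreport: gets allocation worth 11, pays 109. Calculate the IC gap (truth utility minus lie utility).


Step 1: U(truth) = value - payment = 56 - 8 = 48
Step 2: U(lie) = allocation - payment = 11 - 109 = -98
Step 3: IC gap = 48 - (-98) = 146

146


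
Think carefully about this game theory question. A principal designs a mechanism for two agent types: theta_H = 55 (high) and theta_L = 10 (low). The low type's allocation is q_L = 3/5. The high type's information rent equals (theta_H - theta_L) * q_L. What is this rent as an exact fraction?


Step 1: theta_H - theta_L = 55 - 10 = 45
Step 2: Information rent = (theta_H - theta_L) * q_L
Step 3: = 45 * 3/5
Step 4: = 27

27


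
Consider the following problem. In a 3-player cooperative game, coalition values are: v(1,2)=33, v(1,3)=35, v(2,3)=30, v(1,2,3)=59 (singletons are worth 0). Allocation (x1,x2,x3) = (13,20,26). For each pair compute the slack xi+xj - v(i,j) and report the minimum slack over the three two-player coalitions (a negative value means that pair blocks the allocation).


Step 1: Slack for coalition (1,2): x1+x2 - v12 = 33 - 33 = 0
Step 2: Slack for coalition (1,3): x1+x3 - v13 = 39 - 35 = 4
Step 3: Slack for coalition (2,3): x2+x3 - v23 = 46 - 30 = 16
Step 4: Minimum slack = min(0, 4, 16) = 0, attained by (1,2); no pair can gain by deviating, so the allocation is in the core

0


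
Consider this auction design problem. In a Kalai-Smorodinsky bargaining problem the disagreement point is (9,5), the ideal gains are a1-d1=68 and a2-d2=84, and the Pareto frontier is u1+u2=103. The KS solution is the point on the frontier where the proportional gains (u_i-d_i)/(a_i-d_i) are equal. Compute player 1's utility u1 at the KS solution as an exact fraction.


Step 1: At the KS point, (u1-d1)/r1 = (u2-d2)/r2 = t and u1+u2 = 103
Step 2: u1 = d1 + r1*t and u2 = d2 + r2*t, so (d1 + r1*t) + (d2 + r2*t) = 103
Step 3: t = (103 - 9 - 5)/(68 + 84) = 89/152
Step 4: u1 = d1 + r1*t = 9 + 68 * 89/152 = 1855/38
Step 5: (Check: u2 = d2 + r2*t = 2059/38; u1+u2 = 1855/38 + 2059/38 = 103, on the frontier.)

1855/38


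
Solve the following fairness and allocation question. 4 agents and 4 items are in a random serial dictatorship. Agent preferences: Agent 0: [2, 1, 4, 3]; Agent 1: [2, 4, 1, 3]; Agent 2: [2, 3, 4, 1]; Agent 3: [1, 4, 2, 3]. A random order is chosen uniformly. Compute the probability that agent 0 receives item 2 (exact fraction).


Step 1: Agent 0 wants item 2
Step 2: There are 24 possible orderings of agents
Step 3: In 8 orderings, agent 0 gets item 2
Step 4: Probability = 8/24 = 1/3

1/3


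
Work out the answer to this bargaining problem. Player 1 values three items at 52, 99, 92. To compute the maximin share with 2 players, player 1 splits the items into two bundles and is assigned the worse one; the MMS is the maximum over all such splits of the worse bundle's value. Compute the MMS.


Step 1: Item values = 52, 99, 92
Step 2: Enumerate all 2-bundle partitions and take the smaller bundle:
  Partition 1: {52} vs {99,92} -> bundles 52, 191; min = 52
  Partition 2: {99} vs {52,92} -> bundles 99, 144; min = 99
  Partition 3: {92} vs {52,99} -> bundles 92, 151; min = 92
Step 3: MMS = max(52, 99, 92) = 99

99


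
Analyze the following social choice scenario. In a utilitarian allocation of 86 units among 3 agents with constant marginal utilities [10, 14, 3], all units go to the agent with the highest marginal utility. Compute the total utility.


Step 1: The marginal utilities are [10, 14, 3]
Step 2: The highest marginal utility is 14
Step 3: All 86 units go to that agent
Step 4: Total utility = 14 * 86 = 1204

1204


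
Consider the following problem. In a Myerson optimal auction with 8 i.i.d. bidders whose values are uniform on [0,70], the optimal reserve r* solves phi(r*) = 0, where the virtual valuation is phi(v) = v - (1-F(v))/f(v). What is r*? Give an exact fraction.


Step 1: For U[0,70], F(v) = v/70 and f(v) = 1/70
Step 2: phi(v) = v - (1 - v/70)/(1/70) = v - (70 - v) = 2v - 70
Step 3: Set phi(r*) = 0: 2r* - 70 = 0
Step 4: r* = 70/2 = 35 (the number of bidders n = 8 does not enter)

35
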